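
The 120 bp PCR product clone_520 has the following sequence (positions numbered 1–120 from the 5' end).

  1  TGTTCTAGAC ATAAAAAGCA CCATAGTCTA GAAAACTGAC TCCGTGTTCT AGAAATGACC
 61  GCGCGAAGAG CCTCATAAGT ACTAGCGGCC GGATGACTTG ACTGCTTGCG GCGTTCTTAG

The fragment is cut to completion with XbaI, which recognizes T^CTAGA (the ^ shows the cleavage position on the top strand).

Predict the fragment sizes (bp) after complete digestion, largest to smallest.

XbaI sites (TCTAGA) start at positions 4, 27, 48.
XbaI cuts after the first base of each site, so after positions 4, 27, 48.
Linear molecule, 3 cuts → 4 fragments:
  1–4 → 4 bp
  5–27 → 23 bp
  28–48 → 21 bp
  49–120 → 72 bp
Sorted largest to smallest: 72, 23, 21, 4 bp.

72, 23, 21, 4 bp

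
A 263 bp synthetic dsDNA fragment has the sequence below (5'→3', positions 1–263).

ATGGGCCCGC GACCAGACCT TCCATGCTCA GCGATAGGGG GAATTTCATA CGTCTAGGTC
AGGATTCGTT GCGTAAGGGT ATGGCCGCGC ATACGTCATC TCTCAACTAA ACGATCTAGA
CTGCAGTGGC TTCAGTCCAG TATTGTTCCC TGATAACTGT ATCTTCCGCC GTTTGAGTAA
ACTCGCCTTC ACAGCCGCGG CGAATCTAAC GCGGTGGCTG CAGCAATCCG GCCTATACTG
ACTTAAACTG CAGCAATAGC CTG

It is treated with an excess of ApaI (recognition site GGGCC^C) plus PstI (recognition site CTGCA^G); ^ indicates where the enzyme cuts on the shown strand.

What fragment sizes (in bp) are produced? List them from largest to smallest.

118, 97, 30, 11, 7 bp

The ApaI site (GGGCCC) starts at position 3.
ApaI cuts after base 5 of each site (before the last base), so after position 7.
PstI sites (CTGCAG) start at positions 121, 218, 248.
PstI cuts after base 5 of each site (before the last base), so after positions 125, 222, 252.
Combined cut positions: 7, 125, 222, 252.
Linear molecule, 4 cuts → 5 fragments:
  1–7 → 7 bp
  8–125 → 118 bp
  126–222 → 97 bp
  223–252 → 30 bp
  253–263 → 11 bp
Sorted largest to smallest: 118, 97, 30, 11, 7 bp.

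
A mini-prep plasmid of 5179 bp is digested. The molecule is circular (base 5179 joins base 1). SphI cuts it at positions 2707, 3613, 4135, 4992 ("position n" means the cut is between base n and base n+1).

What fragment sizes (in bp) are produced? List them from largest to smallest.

Circular molecule, 4 cuts → 4 fragments:
  3613 − 2707 = 906 bp
  4135 − 3613 = 522 bp
  4992 − 4135 = 857 bp
  wrap: 5179 − 4992 + 2707 = 2894 bp
Sorted largest to smallest: 2894, 906, 857, 522 bp.

2894, 906, 857, 522 bp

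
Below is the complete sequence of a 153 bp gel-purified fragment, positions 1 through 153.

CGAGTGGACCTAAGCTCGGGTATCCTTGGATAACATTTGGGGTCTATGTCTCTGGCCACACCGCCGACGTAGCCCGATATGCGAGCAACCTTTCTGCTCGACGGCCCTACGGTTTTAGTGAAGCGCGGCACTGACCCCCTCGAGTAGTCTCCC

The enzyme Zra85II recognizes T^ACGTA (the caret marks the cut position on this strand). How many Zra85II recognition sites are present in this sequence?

No occurrence of TACGTA is present in the sequence.
Zra85II does not cut: 0 sites.

0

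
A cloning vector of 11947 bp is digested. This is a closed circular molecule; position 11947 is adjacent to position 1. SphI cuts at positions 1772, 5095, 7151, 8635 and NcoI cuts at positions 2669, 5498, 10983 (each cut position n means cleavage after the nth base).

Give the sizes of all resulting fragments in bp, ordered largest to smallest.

Combined cut positions (sorted): 1772, 2669, 5095, 5498, 7151, 8635, 10983.
Circular molecule, 7 cuts → 7 fragments:
  2669 − 1772 = 897 bp
  5095 − 2669 = 2426 bp
  5498 − 5095 = 403 bp
  7151 − 5498 = 1653 bp
  8635 − 7151 = 1484 bp
  10983 − 8635 = 2348 bp
  wrap: 11947 − 10983 + 1772 = 2736 bp
Sorted largest to smallest: 2736, 2426, 2348, 1653, 1484, 897, 403 bp.

2736, 2426, 2348, 1653, 1484, 897, 403 bp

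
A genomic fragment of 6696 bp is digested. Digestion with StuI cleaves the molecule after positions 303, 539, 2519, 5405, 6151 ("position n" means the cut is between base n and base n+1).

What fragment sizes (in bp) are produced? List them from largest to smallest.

2886, 1980, 746, 545, 303, 236 bp

Linear molecule, 5 cuts → 6 fragments:
  303 − 0 = 303 bp
  539 − 303 = 236 bp
  2519 − 539 = 1980 bp
  5405 − 2519 = 2886 bp
  6151 − 5405 = 746 bp
  6696 − 6151 = 545 bp
Sorted largest to smallest: 2886, 1980, 746, 545, 303, 236 bp.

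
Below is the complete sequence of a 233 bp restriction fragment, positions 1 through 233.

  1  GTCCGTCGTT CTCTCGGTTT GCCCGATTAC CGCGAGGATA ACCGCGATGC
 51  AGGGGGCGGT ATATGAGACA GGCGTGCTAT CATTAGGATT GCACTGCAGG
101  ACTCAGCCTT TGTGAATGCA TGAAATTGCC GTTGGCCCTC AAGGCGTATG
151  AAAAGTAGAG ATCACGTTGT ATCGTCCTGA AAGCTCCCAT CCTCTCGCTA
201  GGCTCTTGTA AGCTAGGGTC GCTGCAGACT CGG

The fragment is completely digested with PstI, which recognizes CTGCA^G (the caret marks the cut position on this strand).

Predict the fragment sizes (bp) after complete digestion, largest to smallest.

PstI sites (CTGCAG) start at positions 94, 222.
PstI cuts after base 5 of each site (before the last base), so after positions 98, 226.
Linear molecule, 2 cuts → 3 fragments:
  1–98 → 98 bp
  99–226 → 128 bp
  227–233 → 7 bp
Sorted largest to smallest: 128, 98, 7 bp.

128, 98, 7 bp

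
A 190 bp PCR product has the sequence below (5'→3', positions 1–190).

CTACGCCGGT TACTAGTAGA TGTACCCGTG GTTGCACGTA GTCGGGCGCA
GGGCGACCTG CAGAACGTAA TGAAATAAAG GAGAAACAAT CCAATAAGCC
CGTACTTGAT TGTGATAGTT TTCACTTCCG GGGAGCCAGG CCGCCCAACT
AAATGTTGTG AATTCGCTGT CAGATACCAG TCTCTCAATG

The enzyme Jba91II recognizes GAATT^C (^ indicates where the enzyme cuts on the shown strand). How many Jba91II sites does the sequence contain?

GAATTC occurs starting at position 160.
Jba91II cuts at 1 site.

1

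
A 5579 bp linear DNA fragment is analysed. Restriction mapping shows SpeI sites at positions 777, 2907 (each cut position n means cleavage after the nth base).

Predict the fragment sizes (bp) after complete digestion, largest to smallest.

2672, 2130, 777 bp

Linear molecule, 2 cuts → 3 fragments:
  777 − 0 = 777 bp
  2907 − 777 = 2130 bp
  5579 − 2907 = 2672 bp
Sorted largest to smallest: 2672, 2130, 777 bp.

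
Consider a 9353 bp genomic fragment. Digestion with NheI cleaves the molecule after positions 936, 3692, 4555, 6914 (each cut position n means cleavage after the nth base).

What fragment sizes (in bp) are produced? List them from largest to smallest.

Linear molecule, 4 cuts → 5 fragments:
  936 − 0 = 936 bp
  3692 − 936 = 2756 bp
  4555 − 3692 = 863 bp
  6914 − 4555 = 2359 bp
  9353 − 6914 = 2439 bp
Sorted largest to smallest: 2756, 2439, 2359, 936, 863 bp.

2756, 2439, 2359, 936, 863 bp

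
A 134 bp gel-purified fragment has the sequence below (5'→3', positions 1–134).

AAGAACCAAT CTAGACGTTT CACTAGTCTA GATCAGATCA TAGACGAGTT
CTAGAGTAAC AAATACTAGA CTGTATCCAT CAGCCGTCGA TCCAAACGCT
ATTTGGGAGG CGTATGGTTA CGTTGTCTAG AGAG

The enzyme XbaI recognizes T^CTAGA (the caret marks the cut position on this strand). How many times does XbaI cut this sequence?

TCTAGA occurs starting at positions 10, 27, 50, 126.
XbaI cuts at 4 sites.

4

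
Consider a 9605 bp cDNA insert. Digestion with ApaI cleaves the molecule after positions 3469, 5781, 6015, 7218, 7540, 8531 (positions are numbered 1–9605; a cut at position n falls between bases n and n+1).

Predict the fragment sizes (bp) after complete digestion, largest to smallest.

3469, 2312, 1203, 1074, 991, 322, 234 bp

Linear molecule, 6 cuts → 7 fragments:
  3469 − 0 = 3469 bp
  5781 − 3469 = 2312 bp
  6015 − 5781 = 234 bp
  7218 − 6015 = 1203 bp
  7540 − 7218 = 322 bp
  8531 − 7540 = 991 bp
  9605 − 8531 = 1074 bp
Sorted largest to smallest: 3469, 2312, 1203, 1074, 991, 322, 234 bp.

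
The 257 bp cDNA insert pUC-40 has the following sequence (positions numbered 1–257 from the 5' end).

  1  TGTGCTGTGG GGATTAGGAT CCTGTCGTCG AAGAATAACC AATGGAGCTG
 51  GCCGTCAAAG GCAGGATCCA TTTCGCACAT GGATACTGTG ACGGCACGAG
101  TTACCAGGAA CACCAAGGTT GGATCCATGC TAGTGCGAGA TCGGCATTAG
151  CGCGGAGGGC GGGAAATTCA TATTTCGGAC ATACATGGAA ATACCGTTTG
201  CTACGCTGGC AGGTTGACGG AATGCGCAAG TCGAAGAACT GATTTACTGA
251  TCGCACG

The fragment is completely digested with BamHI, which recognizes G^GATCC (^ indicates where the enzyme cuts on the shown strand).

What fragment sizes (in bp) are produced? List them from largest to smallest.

136, 57, 47, 17 bp

BamHI sites (GGATCC) start at positions 17, 64, 121.
BamHI cuts after the first base of each site, so after positions 17, 64, 121.
Linear molecule, 3 cuts → 4 fragments:
  1–17 → 17 bp
  18–64 → 47 bp
  65–121 → 57 bp
  122–257 → 136 bp
Sorted largest to smallest: 136, 57, 47, 17 bp.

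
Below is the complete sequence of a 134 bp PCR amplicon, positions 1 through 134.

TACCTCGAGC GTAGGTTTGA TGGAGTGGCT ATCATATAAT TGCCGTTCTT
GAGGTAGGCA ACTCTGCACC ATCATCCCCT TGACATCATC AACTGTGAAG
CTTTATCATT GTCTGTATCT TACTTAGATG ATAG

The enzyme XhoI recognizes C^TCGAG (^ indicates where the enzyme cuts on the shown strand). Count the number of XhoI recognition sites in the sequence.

1

CTCGAG occurs starting at position 4.
XhoI cuts at 1 site.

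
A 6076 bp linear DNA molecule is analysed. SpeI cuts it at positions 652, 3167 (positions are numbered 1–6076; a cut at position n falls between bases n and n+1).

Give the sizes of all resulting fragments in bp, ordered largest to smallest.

2909, 2515, 652 bp

Linear molecule, 2 cuts → 3 fragments:
  652 − 0 = 652 bp
  3167 − 652 = 2515 bp
  6076 − 3167 = 2909 bp
Sorted largest to smallest: 2909, 2515, 652 bp.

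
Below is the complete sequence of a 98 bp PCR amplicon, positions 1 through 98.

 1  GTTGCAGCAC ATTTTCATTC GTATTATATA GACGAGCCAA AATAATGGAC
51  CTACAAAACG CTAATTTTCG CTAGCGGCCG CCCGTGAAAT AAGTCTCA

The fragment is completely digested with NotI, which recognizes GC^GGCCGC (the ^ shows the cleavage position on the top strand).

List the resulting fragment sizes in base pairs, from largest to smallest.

75, 23 bp

The NotI site (GCGGCCGC) starts at position 74.
NotI cuts after base 2 of each site, so after position 75.
Linear molecule, 1 cut → 2 fragments:
  1–75 → 75 bp
  76–98 → 23 bp
Sorted largest to smallest: 75, 23 bp.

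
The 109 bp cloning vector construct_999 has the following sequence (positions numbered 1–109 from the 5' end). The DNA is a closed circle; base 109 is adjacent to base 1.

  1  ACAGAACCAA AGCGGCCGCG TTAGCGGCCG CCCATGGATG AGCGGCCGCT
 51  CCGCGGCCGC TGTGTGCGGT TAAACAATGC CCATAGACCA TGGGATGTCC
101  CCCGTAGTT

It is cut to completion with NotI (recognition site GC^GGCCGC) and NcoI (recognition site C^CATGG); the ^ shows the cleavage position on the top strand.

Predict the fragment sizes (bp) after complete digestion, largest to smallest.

NotI sites (GCGGCCGC) start at positions 12, 24, 42, 53.
NotI cuts after base 2 of each site, so after positions 13, 25, 43, 54.
NcoI sites (CCATGG) start at positions 32, 88.
NcoI cuts after the first base of each site, so after positions 32, 88.
Combined cut positions: 13, 25, 32, 43, 54, 88.
Circular molecule, 6 cuts → 6 fragments:
  14–25 → 12 bp
  26–32 → 7 bp
  33–43 → 11 bp
  44–54 → 11 bp
  55–88 → 34 bp
  89–109 then 1–13 → 21 + 13 = 34 bp
Sorted largest to smallest: 34, 34, 12, 11, 11, 7 bp.

34, 34, 12, 11, 11, 7 bp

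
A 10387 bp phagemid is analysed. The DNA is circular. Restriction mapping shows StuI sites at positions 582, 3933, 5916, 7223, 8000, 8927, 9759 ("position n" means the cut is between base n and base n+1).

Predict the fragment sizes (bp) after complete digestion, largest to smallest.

3351, 1983, 1307, 1210, 927, 832, 777 bp

Circular molecule, 7 cuts → 7 fragments:
  3933 − 582 = 3351 bp
  5916 − 3933 = 1983 bp
  7223 − 5916 = 1307 bp
  8000 − 7223 = 777 bp
  8927 − 8000 = 927 bp
  9759 − 8927 = 832 bp
  wrap: 10387 − 9759 + 582 = 1210 bp
Sorted largest to smallest: 3351, 1983, 1307, 1210, 927, 832, 777 bp.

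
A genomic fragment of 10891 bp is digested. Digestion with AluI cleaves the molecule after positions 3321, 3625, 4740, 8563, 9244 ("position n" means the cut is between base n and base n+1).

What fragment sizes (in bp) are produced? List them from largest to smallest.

Linear molecule, 5 cuts → 6 fragments:
  3321 − 0 = 3321 bp
  3625 − 3321 = 304 bp
  4740 − 3625 = 1115 bp
  8563 − 4740 = 3823 bp
  9244 − 8563 = 681 bp
  10891 − 9244 = 1647 bp
Sorted largest to smallest: 3823, 3321, 1647, 1115, 681, 304 bp.

3823, 3321, 1647, 1115, 681, 304 bp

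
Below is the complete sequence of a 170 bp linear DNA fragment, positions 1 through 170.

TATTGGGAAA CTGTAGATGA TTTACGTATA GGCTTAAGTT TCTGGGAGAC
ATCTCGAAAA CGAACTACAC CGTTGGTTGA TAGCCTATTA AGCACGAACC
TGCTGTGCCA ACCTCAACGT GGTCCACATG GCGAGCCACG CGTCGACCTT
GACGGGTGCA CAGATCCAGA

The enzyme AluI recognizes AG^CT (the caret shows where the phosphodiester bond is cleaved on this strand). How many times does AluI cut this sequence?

No occurrence of AGCT is present in the sequence.
AluI does not cut: 0 sites.

0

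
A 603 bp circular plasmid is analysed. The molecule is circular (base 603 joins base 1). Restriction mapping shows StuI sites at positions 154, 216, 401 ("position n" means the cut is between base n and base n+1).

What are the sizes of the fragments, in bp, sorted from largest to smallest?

Circular molecule, 3 cuts → 3 fragments:
  216 − 154 = 62 bp
  401 − 216 = 185 bp
  wrap: 603 − 401 + 154 = 356 bp
Sorted largest to smallest: 356, 185, 62 bp.

356, 185, 62 bp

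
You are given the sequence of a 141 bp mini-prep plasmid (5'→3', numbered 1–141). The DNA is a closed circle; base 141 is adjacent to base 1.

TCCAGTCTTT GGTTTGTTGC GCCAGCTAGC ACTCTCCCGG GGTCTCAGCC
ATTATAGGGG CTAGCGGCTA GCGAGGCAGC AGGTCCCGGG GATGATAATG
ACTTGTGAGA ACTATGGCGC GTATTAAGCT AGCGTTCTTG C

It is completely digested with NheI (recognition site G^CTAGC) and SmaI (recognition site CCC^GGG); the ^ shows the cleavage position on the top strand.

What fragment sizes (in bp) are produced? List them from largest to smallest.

NheI sites (GCTAGC) start at positions 25, 60, 67, 128.
NheI cuts after the first base of each site, so after positions 25, 60, 67, 128.
SmaI sites (CCCGGG) start at positions 36, 85.
SmaI cuts after base 3 of each site, so after positions 38, 87.
Combined cut positions: 25, 38, 60, 67, 87, 128.
Circular molecule, 6 cuts → 6 fragments:
  26–38 → 13 bp
  39–60 → 22 bp
  61–67 → 7 bp
  68–87 → 20 bp
  88–128 → 41 bp
  129–141 then 1–25 → 13 + 25 = 38 bp
Sorted largest to smallest: 41, 38, 22, 20, 13, 7 bp.

41, 38, 22, 20, 13, 7 bp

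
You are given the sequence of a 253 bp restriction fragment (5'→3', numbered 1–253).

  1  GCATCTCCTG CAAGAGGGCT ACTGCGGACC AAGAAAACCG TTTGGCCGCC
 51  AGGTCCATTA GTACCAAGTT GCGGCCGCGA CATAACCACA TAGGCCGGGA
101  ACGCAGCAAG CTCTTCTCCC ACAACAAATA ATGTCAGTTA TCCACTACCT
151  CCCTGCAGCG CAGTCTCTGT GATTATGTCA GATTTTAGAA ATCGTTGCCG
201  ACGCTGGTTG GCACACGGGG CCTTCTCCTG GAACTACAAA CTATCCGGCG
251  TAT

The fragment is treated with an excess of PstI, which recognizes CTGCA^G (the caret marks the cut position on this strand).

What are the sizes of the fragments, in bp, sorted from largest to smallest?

The PstI site (CTGCAG) starts at position 153.
PstI cuts after base 5 of each site (before the last base), so after position 157.
Linear molecule, 1 cut → 2 fragments:
  1–157 → 157 bp
  158–253 → 96 bp
Sorted largest to smallest: 157, 96 bp.

157, 96 bp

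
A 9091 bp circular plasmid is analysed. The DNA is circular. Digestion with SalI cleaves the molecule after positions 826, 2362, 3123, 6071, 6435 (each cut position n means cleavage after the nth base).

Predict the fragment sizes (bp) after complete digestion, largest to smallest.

3482, 2948, 1536, 761, 364 bp

Circular molecule, 5 cuts → 5 fragments:
  2362 − 826 = 1536 bp
  3123 − 2362 = 761 bp
  6071 − 3123 = 2948 bp
  6435 − 6071 = 364 bp
  wrap: 9091 − 6435 + 826 = 3482 bp
Sorted largest to smallest: 3482, 2948, 1536, 761, 364 bp.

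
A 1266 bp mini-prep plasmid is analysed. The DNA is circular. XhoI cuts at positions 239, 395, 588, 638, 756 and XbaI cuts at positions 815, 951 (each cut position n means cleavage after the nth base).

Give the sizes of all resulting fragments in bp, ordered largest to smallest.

554, 193, 156, 136, 118, 59, 50 bp

Combined cut positions (sorted): 239, 395, 588, 638, 756, 815, 951.
Circular molecule, 7 cuts → 7 fragments:
  395 − 239 = 156 bp
  588 − 395 = 193 bp
  638 − 588 = 50 bp
  756 − 638 = 118 bp
  815 − 756 = 59 bp
  951 − 815 = 136 bp
  wrap: 1266 − 951 + 239 = 554 bp
Sorted largest to smallest: 554, 193, 156, 136, 118, 59, 50 bp.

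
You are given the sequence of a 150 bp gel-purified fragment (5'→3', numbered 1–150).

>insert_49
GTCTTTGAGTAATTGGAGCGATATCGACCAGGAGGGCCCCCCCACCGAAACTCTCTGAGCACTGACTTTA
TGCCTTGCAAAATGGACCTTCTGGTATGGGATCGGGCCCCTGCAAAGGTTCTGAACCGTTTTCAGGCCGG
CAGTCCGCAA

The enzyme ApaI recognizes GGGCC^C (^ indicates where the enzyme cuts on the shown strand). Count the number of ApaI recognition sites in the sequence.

2

GGGCCC occurs starting at positions 34, 104.
ApaI cuts at 2 sites.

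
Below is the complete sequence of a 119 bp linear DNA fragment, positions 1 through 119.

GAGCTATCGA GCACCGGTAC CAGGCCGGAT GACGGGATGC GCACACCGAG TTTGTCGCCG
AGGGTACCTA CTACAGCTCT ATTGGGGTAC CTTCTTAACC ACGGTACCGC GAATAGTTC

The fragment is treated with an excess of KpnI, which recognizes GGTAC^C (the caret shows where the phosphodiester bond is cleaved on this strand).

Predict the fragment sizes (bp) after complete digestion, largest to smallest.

47, 23, 20, 17, 12 bp

KpnI sites (GGTACC) start at positions 16, 63, 86, 103.
KpnI cuts after base 5 of each site (before the last base), so after positions 20, 67, 90, 107.
Linear molecule, 4 cuts → 5 fragments:
  1–20 → 20 bp
  21–67 → 47 bp
  68–90 → 23 bp
  91–107 → 17 bp
  108–119 → 12 bp
Sorted largest to smallest: 47, 23, 20, 17, 12 bp.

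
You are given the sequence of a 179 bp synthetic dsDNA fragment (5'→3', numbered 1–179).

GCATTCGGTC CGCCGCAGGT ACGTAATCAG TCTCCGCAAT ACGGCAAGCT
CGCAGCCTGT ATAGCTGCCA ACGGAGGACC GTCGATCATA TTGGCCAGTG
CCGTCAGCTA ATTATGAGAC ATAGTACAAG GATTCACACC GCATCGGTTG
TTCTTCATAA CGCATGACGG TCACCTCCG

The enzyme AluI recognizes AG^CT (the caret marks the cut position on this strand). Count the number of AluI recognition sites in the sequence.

AGCT occurs starting at positions 47, 63, 106.
AluI cuts at 3 sites.

3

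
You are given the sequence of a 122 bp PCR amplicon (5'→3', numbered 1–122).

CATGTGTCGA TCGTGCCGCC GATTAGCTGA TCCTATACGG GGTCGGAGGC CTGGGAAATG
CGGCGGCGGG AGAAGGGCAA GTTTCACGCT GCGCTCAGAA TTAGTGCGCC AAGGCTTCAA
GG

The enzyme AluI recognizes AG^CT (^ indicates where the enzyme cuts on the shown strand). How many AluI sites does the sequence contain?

AGCT occurs starting at position 25.
AluI cuts at 1 site.

1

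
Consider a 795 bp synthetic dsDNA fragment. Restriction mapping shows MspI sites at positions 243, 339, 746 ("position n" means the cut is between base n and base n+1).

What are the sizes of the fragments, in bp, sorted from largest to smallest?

Linear molecule, 3 cuts → 4 fragments:
  243 − 0 = 243 bp
  339 − 243 = 96 bp
  746 − 339 = 407 bp
  795 − 746 = 49 bp
Sorted largest to smallest: 407, 243, 96, 49 bp.

407, 243, 96, 49 bp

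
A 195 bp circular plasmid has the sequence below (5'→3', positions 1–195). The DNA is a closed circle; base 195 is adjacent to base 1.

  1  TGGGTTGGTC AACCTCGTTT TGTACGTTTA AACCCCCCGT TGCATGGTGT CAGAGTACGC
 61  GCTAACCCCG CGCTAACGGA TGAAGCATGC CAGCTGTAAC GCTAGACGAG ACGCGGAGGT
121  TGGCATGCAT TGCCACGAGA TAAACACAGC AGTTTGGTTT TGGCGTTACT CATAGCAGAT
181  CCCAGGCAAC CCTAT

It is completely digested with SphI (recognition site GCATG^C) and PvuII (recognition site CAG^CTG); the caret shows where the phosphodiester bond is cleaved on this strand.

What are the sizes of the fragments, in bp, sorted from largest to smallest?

SphI sites (GCATGC) start at positions 85, 123.
SphI cuts after base 5 of each site (before the last base), so after positions 89, 127.
The PvuII site (CAGCTG) starts at position 91.
PvuII cuts after base 3 of each site, so after position 93.
Combined cut positions: 89, 93, 127.
Circular molecule, 3 cuts → 3 fragments:
  90–93 → 4 bp
  94–127 → 34 bp
  128–195 then 1–89 → 68 + 89 = 157 bp
Sorted largest to smallest: 157, 34, 4 bp.

157, 34, 4 bp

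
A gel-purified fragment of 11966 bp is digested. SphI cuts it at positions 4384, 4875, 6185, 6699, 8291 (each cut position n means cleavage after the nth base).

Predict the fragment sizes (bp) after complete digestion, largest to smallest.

Linear molecule, 5 cuts → 6 fragments:
  4384 − 0 = 4384 bp
  4875 − 4384 = 491 bp
  6185 − 4875 = 1310 bp
  6699 − 6185 = 514 bp
  8291 − 6699 = 1592 bp
  11966 − 8291 = 3675 bp
Sorted largest to smallest: 4384, 3675, 1592, 1310, 514, 491 bp.

4384, 3675, 1592, 1310, 514, 491 bp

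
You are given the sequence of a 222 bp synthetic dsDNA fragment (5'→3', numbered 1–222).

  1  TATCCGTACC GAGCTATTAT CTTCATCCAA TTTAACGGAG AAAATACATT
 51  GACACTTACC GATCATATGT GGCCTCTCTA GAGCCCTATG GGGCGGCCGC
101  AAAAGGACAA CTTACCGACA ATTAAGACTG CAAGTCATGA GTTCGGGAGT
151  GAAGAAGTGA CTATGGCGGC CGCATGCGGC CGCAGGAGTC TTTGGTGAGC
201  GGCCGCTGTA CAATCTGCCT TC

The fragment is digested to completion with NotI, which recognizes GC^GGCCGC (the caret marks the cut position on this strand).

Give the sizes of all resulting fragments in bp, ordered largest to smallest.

94, 73, 23, 22, 10 bp

NotI sites (GCGGCCGC) start at positions 93, 166, 176, 199.
NotI cuts after base 2 of each site, so after positions 94, 167, 177, 200.
Linear molecule, 4 cuts → 5 fragments:
  1–94 → 94 bp
  95–167 → 73 bp
  168–177 → 10 bp
  178–200 → 23 bp
  201–222 → 22 bp
Sorted largest to smallest: 94, 73, 23, 22, 10 bp.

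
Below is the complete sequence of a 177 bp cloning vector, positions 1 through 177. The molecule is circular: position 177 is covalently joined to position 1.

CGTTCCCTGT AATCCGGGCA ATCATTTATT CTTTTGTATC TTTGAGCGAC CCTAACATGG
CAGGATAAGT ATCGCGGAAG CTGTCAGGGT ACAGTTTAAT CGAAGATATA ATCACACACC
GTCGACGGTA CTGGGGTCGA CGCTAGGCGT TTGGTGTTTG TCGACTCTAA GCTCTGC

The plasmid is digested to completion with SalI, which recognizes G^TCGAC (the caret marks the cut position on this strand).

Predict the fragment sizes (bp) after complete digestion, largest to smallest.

SalI sites (GTCGAC) start at positions 121, 136, 160.
SalI cuts after the first base of each site, so after positions 121, 136, 160.
Circular molecule, 3 cuts → 3 fragments:
  122–136 → 15 bp
  137–160 → 24 bp
  161–177 then 1–121 → 17 + 121 = 138 bp
Sorted largest to smallest: 138, 24, 15 bp.

138, 24, 15 bp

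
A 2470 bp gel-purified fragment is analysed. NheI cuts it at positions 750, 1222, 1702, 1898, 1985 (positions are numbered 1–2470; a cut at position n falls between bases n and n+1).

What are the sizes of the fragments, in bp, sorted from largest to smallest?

750, 485, 480, 472, 196, 87 bp

Linear molecule, 5 cuts → 6 fragments:
  750 − 0 = 750 bp
  1222 − 750 = 472 bp
  1702 − 1222 = 480 bp
  1898 − 1702 = 196 bp
  1985 − 1898 = 87 bp
  2470 − 1985 = 485 bp
Sorted largest to smallest: 750, 485, 480, 472, 196, 87 bp.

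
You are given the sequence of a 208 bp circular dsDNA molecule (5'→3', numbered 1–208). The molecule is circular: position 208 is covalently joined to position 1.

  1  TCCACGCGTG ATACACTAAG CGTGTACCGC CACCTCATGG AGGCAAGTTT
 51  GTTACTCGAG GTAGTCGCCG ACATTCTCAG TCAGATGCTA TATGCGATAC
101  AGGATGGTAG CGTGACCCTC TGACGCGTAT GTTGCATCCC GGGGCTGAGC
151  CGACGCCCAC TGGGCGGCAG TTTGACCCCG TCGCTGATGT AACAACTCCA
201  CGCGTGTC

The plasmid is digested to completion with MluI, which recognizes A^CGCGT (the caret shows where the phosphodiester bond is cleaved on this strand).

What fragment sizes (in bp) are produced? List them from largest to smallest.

119, 77, 12 bp

MluI sites (ACGCGT) start at positions 4, 123, 200.
MluI cuts after the first base of each site, so after positions 4, 123, 200.
Circular molecule, 3 cuts → 3 fragments:
  5–123 → 119 bp
  124–200 → 77 bp
  201–208 then 1–4 → 8 + 4 = 12 bp
Sorted largest to smallest: 119, 77, 12 bp.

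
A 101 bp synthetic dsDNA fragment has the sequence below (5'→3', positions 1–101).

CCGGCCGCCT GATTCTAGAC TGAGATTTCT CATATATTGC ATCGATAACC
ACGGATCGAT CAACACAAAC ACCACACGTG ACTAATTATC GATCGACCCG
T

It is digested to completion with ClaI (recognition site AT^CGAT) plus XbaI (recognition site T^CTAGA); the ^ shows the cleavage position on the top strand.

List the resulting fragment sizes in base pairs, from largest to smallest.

ClaI sites (ATCGAT) start at positions 41, 55, 88.
ClaI cuts after base 2 of each site, so after positions 42, 56, 89.
The XbaI site (TCTAGA) starts at position 14.
XbaI cuts after the first base of each site, so after position 14.
Combined cut positions: 14, 42, 56, 89.
Linear molecule, 4 cuts → 5 fragments:
  1–14 → 14 bp
  15–42 → 28 bp
  43–56 → 14 bp
  57–89 → 33 bp
  90–101 → 12 bp
Sorted largest to smallest: 33, 28, 14, 14, 12 bp.

33, 28, 14, 14, 12 bp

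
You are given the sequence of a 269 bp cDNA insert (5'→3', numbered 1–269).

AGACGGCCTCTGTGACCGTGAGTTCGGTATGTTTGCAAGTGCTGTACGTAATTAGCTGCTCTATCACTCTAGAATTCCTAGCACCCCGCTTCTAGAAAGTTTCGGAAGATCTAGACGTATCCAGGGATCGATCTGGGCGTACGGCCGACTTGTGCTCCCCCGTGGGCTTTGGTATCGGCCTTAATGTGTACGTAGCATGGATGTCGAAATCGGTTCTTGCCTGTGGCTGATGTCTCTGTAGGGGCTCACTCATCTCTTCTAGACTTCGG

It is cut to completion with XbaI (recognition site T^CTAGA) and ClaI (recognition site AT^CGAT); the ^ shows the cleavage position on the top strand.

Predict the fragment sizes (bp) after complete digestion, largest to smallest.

XbaI sites (TCTAGA) start at positions 68, 91, 110, 258.
XbaI cuts after the first base of each site, so after positions 68, 91, 110, 258.
The ClaI site (ATCGAT) starts at position 127.
ClaI cuts after base 2 of each site, so after position 128.
Combined cut positions: 68, 91, 110, 128, 258.
Linear molecule, 5 cuts → 6 fragments:
  1–68 → 68 bp
  69–91 → 23 bp
  92–110 → 19 bp
  111–128 → 18 bp
  129–258 → 130 bp
  259–269 → 11 bp
Sorted largest to smallest: 130, 68, 23, 19, 18, 11 bp.

130, 68, 23, 19, 18, 11 bp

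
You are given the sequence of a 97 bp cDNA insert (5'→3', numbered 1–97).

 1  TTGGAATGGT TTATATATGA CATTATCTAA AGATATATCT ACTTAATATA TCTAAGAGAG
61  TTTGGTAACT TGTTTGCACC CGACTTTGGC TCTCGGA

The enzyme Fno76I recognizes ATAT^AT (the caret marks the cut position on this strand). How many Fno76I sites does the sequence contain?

ATATAT occurs starting at positions 13, 33, 46.
Fno76I cuts at 3 sites.

3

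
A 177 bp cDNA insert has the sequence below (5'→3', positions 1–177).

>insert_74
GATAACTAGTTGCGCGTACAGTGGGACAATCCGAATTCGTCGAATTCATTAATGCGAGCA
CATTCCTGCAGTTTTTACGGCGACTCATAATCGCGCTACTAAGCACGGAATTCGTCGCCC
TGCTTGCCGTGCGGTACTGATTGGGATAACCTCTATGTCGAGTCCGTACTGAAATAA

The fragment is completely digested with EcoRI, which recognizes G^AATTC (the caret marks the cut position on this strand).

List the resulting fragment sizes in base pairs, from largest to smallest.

69, 66, 33, 9 bp

EcoRI sites (GAATTC) start at positions 33, 42, 108.
EcoRI cuts after the first base of each site, so after positions 33, 42, 108.
Linear molecule, 3 cuts → 4 fragments:
  1–33 → 33 bp
  34–42 → 9 bp
  43–108 → 66 bp
  109–177 → 69 bp
Sorted largest to smallest: 69, 66, 33, 9 bp.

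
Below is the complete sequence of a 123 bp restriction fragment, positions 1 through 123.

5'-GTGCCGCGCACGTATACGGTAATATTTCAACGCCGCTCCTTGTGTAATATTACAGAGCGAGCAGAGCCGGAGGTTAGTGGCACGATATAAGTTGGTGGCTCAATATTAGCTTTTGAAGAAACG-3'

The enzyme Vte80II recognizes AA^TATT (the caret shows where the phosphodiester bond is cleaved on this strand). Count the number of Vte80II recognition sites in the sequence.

3

AATATT occurs starting at positions 21, 46, 102.
Vte80II cuts at 3 sites.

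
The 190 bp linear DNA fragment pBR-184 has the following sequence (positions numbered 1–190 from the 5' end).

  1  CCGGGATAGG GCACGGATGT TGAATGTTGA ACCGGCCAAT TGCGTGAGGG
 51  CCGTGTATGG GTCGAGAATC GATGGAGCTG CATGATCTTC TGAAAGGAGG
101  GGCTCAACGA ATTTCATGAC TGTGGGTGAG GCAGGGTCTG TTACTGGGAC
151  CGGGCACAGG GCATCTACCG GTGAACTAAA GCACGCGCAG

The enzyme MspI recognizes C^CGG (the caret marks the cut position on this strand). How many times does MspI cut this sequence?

CCGG occurs starting at positions 1, 32, 150, 168.
MspI cuts at 4 sites.

4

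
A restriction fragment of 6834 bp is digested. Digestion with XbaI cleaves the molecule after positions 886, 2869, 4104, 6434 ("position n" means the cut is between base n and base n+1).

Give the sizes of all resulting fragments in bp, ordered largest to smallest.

2330, 1983, 1235, 886, 400 bp

Linear molecule, 4 cuts → 5 fragments:
  886 − 0 = 886 bp
  2869 − 886 = 1983 bp
  4104 − 2869 = 1235 bp
  6434 − 4104 = 2330 bp
  6834 − 6434 = 400 bp
Sorted largest to smallest: 2330, 1983, 1235, 886, 400 bp.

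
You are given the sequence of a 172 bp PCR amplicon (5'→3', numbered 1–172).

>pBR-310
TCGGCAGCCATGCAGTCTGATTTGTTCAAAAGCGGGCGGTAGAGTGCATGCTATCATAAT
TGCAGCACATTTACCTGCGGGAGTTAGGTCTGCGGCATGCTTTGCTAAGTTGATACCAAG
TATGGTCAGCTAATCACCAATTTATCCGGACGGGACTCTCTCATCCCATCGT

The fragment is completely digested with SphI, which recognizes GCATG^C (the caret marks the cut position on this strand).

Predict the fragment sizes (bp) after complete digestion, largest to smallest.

73, 50, 49 bp

SphI sites (GCATGC) start at positions 46, 95.
SphI cuts after base 5 of each site (before the last base), so after positions 50, 99.
Linear molecule, 2 cuts → 3 fragments:
  1–50 → 50 bp
  51–99 → 49 bp
  100–172 → 73 bp
Sorted largest to smallest: 73, 50, 49 bp.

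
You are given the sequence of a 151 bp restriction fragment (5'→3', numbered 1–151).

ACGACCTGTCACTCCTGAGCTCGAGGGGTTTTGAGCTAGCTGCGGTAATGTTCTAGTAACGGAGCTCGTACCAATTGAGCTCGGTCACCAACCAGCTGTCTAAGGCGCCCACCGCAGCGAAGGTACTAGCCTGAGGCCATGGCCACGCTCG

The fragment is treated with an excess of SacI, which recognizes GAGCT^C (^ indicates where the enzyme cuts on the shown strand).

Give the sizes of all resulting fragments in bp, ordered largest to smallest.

70, 45, 21, 15 bp

SacI sites (GAGCTC) start at positions 17, 62, 77.
SacI cuts after base 5 of each site (before the last base), so after positions 21, 66, 81.
Linear molecule, 3 cuts → 4 fragments:
  1–21 → 21 bp
  22–66 → 45 bp
  67–81 → 15 bp
  82–151 → 70 bp
Sorted largest to smallest: 70, 45, 21, 15 bp.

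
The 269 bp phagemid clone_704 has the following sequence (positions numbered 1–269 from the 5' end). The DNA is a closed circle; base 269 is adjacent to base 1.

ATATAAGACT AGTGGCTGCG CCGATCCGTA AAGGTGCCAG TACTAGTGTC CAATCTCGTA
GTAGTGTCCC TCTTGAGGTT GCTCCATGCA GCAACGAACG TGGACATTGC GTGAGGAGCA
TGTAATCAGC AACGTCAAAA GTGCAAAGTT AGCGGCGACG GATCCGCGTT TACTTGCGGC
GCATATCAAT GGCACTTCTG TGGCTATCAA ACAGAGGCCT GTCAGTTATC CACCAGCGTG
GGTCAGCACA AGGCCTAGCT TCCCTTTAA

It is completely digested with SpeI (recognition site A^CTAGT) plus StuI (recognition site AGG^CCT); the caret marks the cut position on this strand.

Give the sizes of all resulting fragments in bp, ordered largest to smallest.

175, 36, 34, 24 bp

SpeI sites (ACTAGT) start at positions 8, 42.
SpeI cuts after the first base of each site, so after positions 8, 42.
StuI sites (AGGCCT) start at positions 215, 251.
StuI cuts after base 3 of each site, so after positions 217, 253.
Combined cut positions: 8, 42, 217, 253.
Circular molecule, 4 cuts → 4 fragments:
  9–42 → 34 bp
  43–217 → 175 bp
  218–253 → 36 bp
  254–269 then 1–8 → 16 + 8 = 24 bp
Sorted largest to smallest: 175, 36, 34, 24 bp.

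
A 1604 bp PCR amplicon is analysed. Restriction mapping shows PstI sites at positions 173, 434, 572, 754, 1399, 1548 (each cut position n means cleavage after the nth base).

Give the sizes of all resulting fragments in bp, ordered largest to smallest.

645, 261, 182, 173, 149, 138, 56 bp

Linear molecule, 6 cuts → 7 fragments:
  173 − 0 = 173 bp
  434 − 173 = 261 bp
  572 − 434 = 138 bp
  754 − 572 = 182 bp
  1399 − 754 = 645 bp
  1548 − 1399 = 149 bp
  1604 − 1548 = 56 bp
Sorted largest to smallest: 645, 261, 182, 173, 149, 138, 56 bp.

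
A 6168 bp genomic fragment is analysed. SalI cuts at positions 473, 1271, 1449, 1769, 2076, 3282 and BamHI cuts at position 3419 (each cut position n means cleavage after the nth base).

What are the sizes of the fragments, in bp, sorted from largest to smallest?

Combined cut positions (sorted): 473, 1271, 1449, 1769, 2076, 3282, 3419.
Linear molecule, 7 cuts → 8 fragments:
  473 − 0 = 473 bp
  1271 − 473 = 798 bp
  1449 − 1271 = 178 bp
  1769 − 1449 = 320 bp
  2076 − 1769 = 307 bp
  3282 − 2076 = 1206 bp
  3419 − 3282 = 137 bp
  6168 − 3419 = 2749 bp
Sorted largest to smallest: 2749, 1206, 798, 473, 320, 307, 178, 137 bp.

2749, 1206, 798, 473, 320, 307, 178, 137 bp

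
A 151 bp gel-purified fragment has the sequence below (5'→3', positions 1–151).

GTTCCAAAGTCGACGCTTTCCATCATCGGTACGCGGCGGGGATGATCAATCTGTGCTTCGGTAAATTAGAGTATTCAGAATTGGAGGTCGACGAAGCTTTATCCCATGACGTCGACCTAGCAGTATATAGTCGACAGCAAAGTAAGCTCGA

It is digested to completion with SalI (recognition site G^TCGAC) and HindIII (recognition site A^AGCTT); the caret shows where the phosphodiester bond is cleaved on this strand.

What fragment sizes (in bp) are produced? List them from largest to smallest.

SalI sites (GTCGAC) start at positions 9, 87, 111, 130.
SalI cuts after the first base of each site, so after positions 9, 87, 111, 130.
The HindIII site (AAGCTT) starts at position 94.
HindIII cuts after the first base of each site, so after position 94.
Combined cut positions: 9, 87, 94, 111, 130.
Linear molecule, 5 cuts → 6 fragments:
  1–9 → 9 bp
  10–87 → 78 bp
  88–94 → 7 bp
  95–111 → 17 bp
  112–130 → 19 bp
  131–151 → 21 bp
Sorted largest to smallest: 78, 21, 19, 17, 9, 7 bp.

78, 21, 19, 17, 9, 7 bp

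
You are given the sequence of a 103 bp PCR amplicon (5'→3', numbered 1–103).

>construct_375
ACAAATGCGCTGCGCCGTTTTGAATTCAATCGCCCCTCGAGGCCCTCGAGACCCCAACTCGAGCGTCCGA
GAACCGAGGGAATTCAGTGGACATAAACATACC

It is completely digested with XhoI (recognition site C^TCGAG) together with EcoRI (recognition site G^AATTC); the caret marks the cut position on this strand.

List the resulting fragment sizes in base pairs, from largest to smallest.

XhoI sites (CTCGAG) start at positions 36, 45, 58.
XhoI cuts after the first base of each site, so after positions 36, 45, 58.
EcoRI sites (GAATTC) start at positions 22, 80.
EcoRI cuts after the first base of each site, so after positions 22, 80.
Combined cut positions: 22, 36, 45, 58, 80.
Linear molecule, 5 cuts → 6 fragments:
  1–22 → 22 bp
  23–36 → 14 bp
  37–45 → 9 bp
  46–58 → 13 bp
  59–80 → 22 bp
  81–103 → 23 bp
Sorted largest to smallest: 23, 22, 22, 14, 13, 9 bp.

23, 22, 22, 14, 13, 9 bp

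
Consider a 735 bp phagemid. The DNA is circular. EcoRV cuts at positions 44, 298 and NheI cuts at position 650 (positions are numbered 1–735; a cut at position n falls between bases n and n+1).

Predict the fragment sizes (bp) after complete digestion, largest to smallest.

Combined cut positions (sorted): 44, 298, 650.
Circular molecule, 3 cuts → 3 fragments:
  298 − 44 = 254 bp
  650 − 298 = 352 bp
  wrap: 735 − 650 + 44 = 129 bp
Sorted largest to smallest: 352, 254, 129 bp.

352, 254, 129 bp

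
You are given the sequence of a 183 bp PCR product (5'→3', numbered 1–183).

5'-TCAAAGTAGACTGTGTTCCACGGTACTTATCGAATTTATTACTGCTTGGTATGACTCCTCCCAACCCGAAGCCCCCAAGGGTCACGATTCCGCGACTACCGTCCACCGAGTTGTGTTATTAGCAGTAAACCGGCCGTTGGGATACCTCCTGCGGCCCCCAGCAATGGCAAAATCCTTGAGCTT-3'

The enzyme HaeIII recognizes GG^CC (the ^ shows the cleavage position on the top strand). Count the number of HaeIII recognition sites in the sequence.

GGCC occurs starting at positions 132, 153.
HaeIII cuts at 2 sites.

2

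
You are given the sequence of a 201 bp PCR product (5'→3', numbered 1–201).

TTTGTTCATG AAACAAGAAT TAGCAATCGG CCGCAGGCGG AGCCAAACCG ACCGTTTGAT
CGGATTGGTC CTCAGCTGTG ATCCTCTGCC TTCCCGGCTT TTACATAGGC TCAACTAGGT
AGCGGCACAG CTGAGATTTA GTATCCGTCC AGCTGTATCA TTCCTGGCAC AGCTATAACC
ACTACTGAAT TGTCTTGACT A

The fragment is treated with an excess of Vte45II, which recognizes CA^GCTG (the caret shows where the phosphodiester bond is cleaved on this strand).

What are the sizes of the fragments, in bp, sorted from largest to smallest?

74, 55, 50, 22 bp

Vte45II sites (CAGCTG) start at positions 73, 128, 150.
Vte45II cuts after base 2 of each site, so after positions 74, 129, 151.
Linear molecule, 3 cuts → 4 fragments:
  1–74 → 74 bp
  75–129 → 55 bp
  130–151 → 22 bp
  152–201 → 50 bp
Sorted largest to smallest: 74, 55, 50, 22 bp.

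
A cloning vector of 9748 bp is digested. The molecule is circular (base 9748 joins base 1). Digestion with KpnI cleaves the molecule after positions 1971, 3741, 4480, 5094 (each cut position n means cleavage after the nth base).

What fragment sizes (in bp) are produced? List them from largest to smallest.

Circular molecule, 4 cuts → 4 fragments:
  3741 − 1971 = 1770 bp
  4480 − 3741 = 739 bp
  5094 − 4480 = 614 bp
  wrap: 9748 − 5094 + 1971 = 6625 bp
Sorted largest to smallest: 6625, 1770, 739, 614 bp.

6625, 1770, 739, 614 bp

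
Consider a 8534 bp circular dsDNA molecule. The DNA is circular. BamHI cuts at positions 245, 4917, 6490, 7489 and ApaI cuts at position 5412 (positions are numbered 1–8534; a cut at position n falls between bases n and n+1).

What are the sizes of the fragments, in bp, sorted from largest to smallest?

4672, 1290, 1078, 999, 495 bp

Combined cut positions (sorted): 245, 4917, 5412, 6490, 7489.
Circular molecule, 5 cuts → 5 fragments:
  4917 − 245 = 4672 bp
  5412 − 4917 = 495 bp
  6490 − 5412 = 1078 bp
  7489 − 6490 = 999 bp
  wrap: 8534 − 7489 + 245 = 1290 bp
Sorted largest to smallest: 4672, 1290, 1078, 999, 495 bp.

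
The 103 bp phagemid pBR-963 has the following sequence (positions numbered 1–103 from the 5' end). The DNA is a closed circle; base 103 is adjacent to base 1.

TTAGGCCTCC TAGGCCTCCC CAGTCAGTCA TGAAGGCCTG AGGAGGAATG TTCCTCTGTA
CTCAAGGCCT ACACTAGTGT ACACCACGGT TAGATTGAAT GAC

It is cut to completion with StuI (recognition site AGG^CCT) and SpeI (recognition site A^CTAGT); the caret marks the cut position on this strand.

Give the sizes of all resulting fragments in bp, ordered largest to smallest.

35, 31, 22, 9, 6 bp

StuI sites (AGGCCT) start at positions 3, 12, 34, 65.
StuI cuts after base 3 of each site, so after positions 5, 14, 36, 67.
The SpeI site (ACTAGT) starts at position 73.
SpeI cuts after the first base of each site, so after position 73.
Combined cut positions: 5, 14, 36, 67, 73.
Circular molecule, 5 cuts → 5 fragments:
  6–14 → 9 bp
  15–36 → 22 bp
  37–67 → 31 bp
  68–73 → 6 bp
  74–103 then 1–5 → 30 + 5 = 35 bp
Sorted largest to smallest: 35, 31, 22, 9, 6 bp.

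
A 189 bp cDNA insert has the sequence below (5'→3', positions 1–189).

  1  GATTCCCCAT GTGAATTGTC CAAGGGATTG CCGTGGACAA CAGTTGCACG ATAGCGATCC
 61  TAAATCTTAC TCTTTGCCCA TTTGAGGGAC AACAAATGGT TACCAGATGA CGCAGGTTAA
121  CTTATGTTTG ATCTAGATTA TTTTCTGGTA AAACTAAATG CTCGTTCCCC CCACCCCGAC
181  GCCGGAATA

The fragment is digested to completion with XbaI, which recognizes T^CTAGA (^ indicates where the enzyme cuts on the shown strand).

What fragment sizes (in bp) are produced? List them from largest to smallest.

The XbaI site (TCTAGA) starts at position 132.
XbaI cuts after the first base of each site, so after position 132.
Linear molecule, 1 cut → 2 fragments:
  1–132 → 132 bp
  133–189 → 57 bp
Sorted largest to smallest: 132, 57 bp.

132, 57 bp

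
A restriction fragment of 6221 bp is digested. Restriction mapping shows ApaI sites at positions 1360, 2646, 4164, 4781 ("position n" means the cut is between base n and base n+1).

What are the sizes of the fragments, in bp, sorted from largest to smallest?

Linear molecule, 4 cuts → 5 fragments:
  1360 − 0 = 1360 bp
  2646 − 1360 = 1286 bp
  4164 − 2646 = 1518 bp
  4781 − 4164 = 617 bp
  6221 − 4781 = 1440 bp
Sorted largest to smallest: 1518, 1440, 1360, 1286, 617 bp.

1518, 1440, 1360, 1286, 617 bp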